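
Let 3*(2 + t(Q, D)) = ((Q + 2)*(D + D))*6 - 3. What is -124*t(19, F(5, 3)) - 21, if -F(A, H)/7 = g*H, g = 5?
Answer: 1094031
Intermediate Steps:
F(A, H) = -35*H
t(Q, D) = -3 + 4*D*(2 + Q) (t(Q, D) = -2 + (((Q + 2)*(D + D))*6 - 3)/3 = -2 + (((2 + Q)*(2*D))*6 - 3)/3 = -2 + ((2*D*(2 + Q))*6 - 3)/3 = -2 + (12*D*(2 + Q) - 3)/3 = -2 + (-3 + 12*D*(2 + Q))/3 = -2 + (-1 + 4*D*(2 + Q)) = -3 + 4*D*(2 + Q))
-124*t(19, F(5, 3)) - 21 = -124*(-3 + 8*(-35*3) + 4*(-35*3)*19) - 21 = -124*(-3 + 8*(-105) + 4*(-105)*19) - 21 = -124*(-3 - 840 - 7980) - 21 = -124*(-8823) - 21 = 1094052 - 21 = 1094031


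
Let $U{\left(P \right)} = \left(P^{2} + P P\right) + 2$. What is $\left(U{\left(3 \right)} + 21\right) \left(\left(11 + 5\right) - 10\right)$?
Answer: $246$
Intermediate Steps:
$U{\left(P \right)} = 2 + 2 P^{2}$ ($U{\left(P \right)} = \left(P^{2} + P^{2}\right) + 2 = 2 P^{2} + 2 = 2 + 2 P^{2}$)
$\left(U{\left(3 \right)} + 21\right) \left(\left(11 + 5\right) - 10\right) = \left(\left(2 + 2 \cdot 3^{2}\right) + 21\right) \left(\left(11 + 5\right) - 10\right) = \left(\left(2 + 2 \cdot 9\right) + 21\right) \left(16 - 10\right) = \left(\left(2 + 18\right) + 21\right) 6 = \left(20 + 21\right) 6 = 41 \cdot 6 = 246$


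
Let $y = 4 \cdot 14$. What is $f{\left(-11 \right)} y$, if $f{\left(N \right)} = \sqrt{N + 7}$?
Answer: $112 i \approx 112.0 i$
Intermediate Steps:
$f{\left(N \right)} = \sqrt{7 + N}$
$y = 56$
$f{\left(-11 \right)} y = \sqrt{7 - 11} \cdot 56 = \sqrt{-4} \cdot 56 = 2 i 56 = 112 i$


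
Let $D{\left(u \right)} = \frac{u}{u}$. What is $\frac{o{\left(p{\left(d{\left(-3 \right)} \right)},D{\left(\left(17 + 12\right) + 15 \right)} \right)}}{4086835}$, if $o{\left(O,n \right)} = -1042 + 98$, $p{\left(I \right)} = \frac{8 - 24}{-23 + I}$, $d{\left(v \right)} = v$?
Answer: $- \frac{944}{4086835} \approx -0.00023099$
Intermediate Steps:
$p{\left(I \right)} = - \frac{16}{-23 + I}$
$D{\left(u \right)} = 1$
$o{\left(O,n \right)} = -944$
$\frac{o{\left(p{\left(d{\left(-3 \right)} \right)},D{\left(\left(17 + 12\right) + 15 \right)} \right)}}{4086835} = - \frac{944}{4086835}$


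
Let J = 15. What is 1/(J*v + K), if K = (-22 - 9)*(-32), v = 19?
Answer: 1/1277 ≈ 0.00078308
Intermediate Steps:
K = 992 (K = -31*(-32) = 992)
1/(J*v + K) = 1/(15*19 + 992) = 1/(285 + 992) = 1/1277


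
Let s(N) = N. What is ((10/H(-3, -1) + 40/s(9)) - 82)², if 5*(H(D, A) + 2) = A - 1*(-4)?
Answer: 28472896/3969 ≈ 7173.8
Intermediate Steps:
H(D, A) = -6/5 + A/5 (H(D, A) = -2 + (A - 1*(-4))/5 = -2 + (A + 4)/5 = -2 + (4 + A)/5 = -2 + (⅘ + A/5) = -6/5 + A/5)
((10/H(-3, -1) + 40/s(9)) - 82)² = ((10/(-6/5 + (⅕)*(-1)) + 40/9) - 82)² = ((10/(-6/5 - ⅕) + 40*(⅑)) - 82)² = ((10/(-7/5) + 40/9) - 82)² = ((10*(-5/7) + 40/9) - 82)² = ((-50/7 + 40/9) - 82)² = (-170/63 - 82)² = (-5336/63)² = 28472896/3969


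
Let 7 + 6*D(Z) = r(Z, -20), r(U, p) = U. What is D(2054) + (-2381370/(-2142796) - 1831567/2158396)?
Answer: 1184333916186785/3468751736412 ≈ 341.43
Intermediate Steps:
D(Z) = -7/6 + Z/6
D(2054) + (-2381370/(-2142796) - 1831567/2158396) = (-7/6 + (⅙)*2054) + (-2381370/(-2142796) - 1831567/2158396) = (-7/6 + 1027/3) + (-2381370*(-1/2142796) - 1831567*1/2158396) = 2047/6 + (1190685/1071398 - 1831567/2158396) = 2047/6 + 303816260297/1156250578804 = 1184333916186785/3468751736412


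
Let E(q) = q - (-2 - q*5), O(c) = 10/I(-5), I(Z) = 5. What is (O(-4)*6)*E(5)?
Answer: 384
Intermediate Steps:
O(c) = 2 (O(c) = 10/5 = 10*(⅕) = 2)
E(q) = 2 + 6*q (E(q) = q - (-2 - 5*q) = q + (2 + 5*q) = 2 + 6*q)
(O(-4)*6)*E(5) = (2*6)*(2 + 6*5) = 12*(2 + 30) = 12*32 = 384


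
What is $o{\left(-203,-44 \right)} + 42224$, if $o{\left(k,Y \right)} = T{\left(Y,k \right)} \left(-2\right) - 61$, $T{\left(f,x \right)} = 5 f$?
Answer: $42603$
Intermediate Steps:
$o{\left(k,Y \right)} = -61 - 10 Y$ ($o{\left(k,Y \right)} = 5 Y \left(-2\right) - 61 = - 10 Y - 61 = -61 - 10 Y$)
$o{\left(-203,-44 \right)} + 42224 = \left(-61 - -440\right) + 42224 = \left(-61 + 440\right) + 42224 = 379 + 42224 = 42603$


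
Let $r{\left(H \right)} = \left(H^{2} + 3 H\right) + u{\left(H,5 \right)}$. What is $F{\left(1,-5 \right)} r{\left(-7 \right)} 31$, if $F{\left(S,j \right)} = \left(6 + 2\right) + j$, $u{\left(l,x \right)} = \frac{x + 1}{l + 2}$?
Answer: $\frac{12462}{5} \approx 2492.4$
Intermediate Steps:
$u{\left(l,x \right)} = \frac{1 + x}{2 + l}$
$r{\left(H \right)} = H^{2} + 3 H + \frac{6}{2 + H}$ ($r{\left(H \right)} = \left(H^{2} + 3 H\right) + \frac{1 + 5}{2 + H} = \left(H^{2} + 3 H\right) + \frac{1}{2 + H} 6 = \left(H^{2} + 3 H\right) + \frac{6}{2 + H} = H^{2} + 3 H + \frac{6}{2 + H}$)
$F{\left(S,j \right)} = 8 + j$
$F{\left(1,-5 \right)} r{\left(-7 \right)} 31 = \left(8 - 5\right) \frac{6 - 7 \left(2 - 7\right) \left(3 - 7\right)}{2 - 7} \cdot 31 = 3 \frac{6 - \left(-35\right) \left(-4\right)}{-5} \cdot 31 = 3 \left(- \frac{6 - 140}{5}\right) 31 = 3 \left(\left(- \frac{1}{5}\right) \left(-134\right)\right) 31 = 3 \cdot \frac{134}{5} \cdot 31 = \frac{402}{5} \cdot 31 = \frac{12462}{5}$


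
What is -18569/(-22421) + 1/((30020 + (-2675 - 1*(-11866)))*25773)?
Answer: 18765554800028/22658328594363 ≈ 0.82820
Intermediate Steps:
-18569/(-22421) + 1/((30020 + (-2675 - 1*(-11866)))*25773) = -18569*(-1/22421) + (1/25773)/(30020 + (-2675 + 11866)) = 18569/22421 + (1/25773)/(30020 + 9191) = 18569/22421 + (1/25773)/39211 = 18569/22421 + (1/39211)*(1/25773) = 18569/22421 + 1/1010585103 = 18765554800028/22658328594363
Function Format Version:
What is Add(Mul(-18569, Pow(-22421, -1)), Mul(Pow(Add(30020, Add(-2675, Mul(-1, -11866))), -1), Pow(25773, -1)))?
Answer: Rational(18765554800028, 22658328594363) ≈ 0.82820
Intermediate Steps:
Add(Mul(-18569, Pow(-22421, -1)), Mul(Pow(Add(30020, Add(-2675, Mul(-1, -11866))), -1), Pow(25773, -1))) = Add(Mul(-18569, Rational(-1, 22421)), Mul(Pow(Add(30020, Add(-2675, 11866)), -1), Rational(1, 25773))) = Add(Rational(18569, 22421), Mul(Pow(Add(30020, 9191), -1), Rational(1, 25773))) = Add(Rational(18569, 22421), Mul(Pow(39211, -1), Rational(1, 25773))) = Add(Rational(18569, 22421), Mul(Rational(1, 39211), Rational(1, 25773))) = Add(Rational(18569, 22421), Rational(1, 1010585103)) = Rational(18765554800028, 22658328594363)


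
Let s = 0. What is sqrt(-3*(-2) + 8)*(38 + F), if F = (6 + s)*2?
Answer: 50*sqrt(14) ≈ 187.08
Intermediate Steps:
F = 12 (F = (6 + 0)*2 = 6*2 = 12)
sqrt(-3*(-2) + 8)*(38 + F) = sqrt(-3*(-2) + 8)*(38 + 12) = sqrt(6 + 8)*50 = sqrt(14)*50 = 50*sqrt(14)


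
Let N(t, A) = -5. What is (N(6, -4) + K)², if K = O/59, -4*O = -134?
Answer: 273529/13924 ≈ 19.644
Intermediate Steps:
O = 67/2 (O = -¼*(-134) = 67/2 ≈ 33.500)
K = 67/118 (K = (67/2)/59 = (67/2)*(1/59) = 67/118 ≈ 0.56780)
(N(6, -4) + K)² = (-5 + 67/118)² = (-523/118)² = 273529/13924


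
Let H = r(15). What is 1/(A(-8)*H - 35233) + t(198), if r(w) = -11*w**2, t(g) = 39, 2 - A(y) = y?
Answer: 2339336/59983 ≈ 39.000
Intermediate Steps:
A(y) = 2 - y
H = -2475 (H = -11*15**2 = -11*225 = -2475)
1/(A(-8)*H - 35233) + t(198) = 1/((2 - 1*(-8))*(-2475) - 35233) + 39 = 1/((2 + 8)*(-2475) - 35233) + 39 = 1/(10*(-2475) - 35233) + 39 = 1/(-24750 - 35233) + 39 = 1/(-59983) + 39 = -1/59983 + 39 = 2339336/59983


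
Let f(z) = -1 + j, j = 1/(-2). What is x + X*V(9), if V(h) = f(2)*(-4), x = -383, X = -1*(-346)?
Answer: 1693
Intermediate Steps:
j = -½ ≈ -0.50000
X = 346
f(z) = -3/2 (f(z) = -1 - ½ = -3/2)
V(h) = 6 (V(h) = -3/2*(-4) = 6)
x + X*V(9) = -383 + 346*6 = -383 + 2076 = 1693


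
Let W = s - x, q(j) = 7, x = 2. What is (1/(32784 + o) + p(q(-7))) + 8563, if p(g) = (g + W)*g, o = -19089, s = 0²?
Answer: 117749611/13695 ≈ 8598.0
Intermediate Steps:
s = 0
W = -2 (W = 0 - 1*2 = 0 - 2 = -2)
p(g) = g*(-2 + g) (p(g) = (g - 2)*g = (-2 + g)*g = g*(-2 + g))
(1/(32784 + o) + p(q(-7))) + 8563 = (1/(32784 - 19089) + 7*(-2 + 7)) + 8563 = (1/13695 + 7*5) + 8563 = (1/13695 + 35) + 8563 = 479326/13695 + 8563 = 117749611/13695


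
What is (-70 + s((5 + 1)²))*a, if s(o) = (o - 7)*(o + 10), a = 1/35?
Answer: 1264/35 ≈ 36.114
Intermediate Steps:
a = 1/35 ≈ 0.028571
s(o) = (-7 + o)*(10 + o)
(-70 + s((5 + 1)²))*a = (-70 + (-70 + ((5 + 1)²)² + 3*(5 + 1)²))*(1/35) = (-70 + (-70 + (6²)² + 3*6²))*(1/35) = (-70 + (-70 + 36² + 3*36))*(1/35) = (-70 + (-70 + 1296 + 108))*(1/35) = (-70 + 1334)*(1/35) = 1264*(1/35) = 1264/35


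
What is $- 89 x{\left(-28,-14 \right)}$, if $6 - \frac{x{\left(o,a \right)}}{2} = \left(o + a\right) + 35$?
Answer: $-2314$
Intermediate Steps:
$x{\left(o,a \right)} = -58 - 2 a - 2 o$ ($x{\left(o,a \right)} = 12 - 2 \left(\left(o + a\right) + 35\right) = 12 - 2 \left(\left(a + o\right) + 35\right) = 12 - 2 \left(35 + a + o\right) = 12 - \left(70 + 2 a + 2 o\right) = -58 - 2 a - 2 o$)
$- 89 x{\left(-28,-14 \right)} = - 89 \left(-58 - -28 - -56\right) = - 89 \left(-58 + 28 + 56\right) = \left(-89\right) 26 = -2314$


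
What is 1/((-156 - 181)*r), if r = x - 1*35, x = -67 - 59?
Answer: 1/54257 ≈ 1.8431e-5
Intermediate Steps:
x = -126
r = -161 (r = -126 - 1*35 = -126 - 35 = -161)
1/((-156 - 181)*r) = 1/((-156 - 181)*(-161)) = 1/(-337*(-161)) = 1/54257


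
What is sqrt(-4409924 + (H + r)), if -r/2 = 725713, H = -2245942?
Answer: 2*I*sqrt(2026823) ≈ 2847.3*I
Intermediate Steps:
r = -1451426 (r = -2*725713 = -1451426)
sqrt(-4409924 + (H + r)) = sqrt(-4409924 + (-2245942 - 1451426)) = sqrt(-4409924 - 3697368) = sqrt(-8107292) = 2*I*sqrt(2026823)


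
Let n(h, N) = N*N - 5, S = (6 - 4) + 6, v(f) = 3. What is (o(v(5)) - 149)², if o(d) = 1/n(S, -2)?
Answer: 22500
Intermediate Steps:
S = 8 (S = 2 + 6 = 8)
n(h, N) = -5 + N² (n(h, N) = N² - 5 = -5 + N²)
o(d) = -1 (o(d) = 1/(-5 + (-2)²) = 1/(-5 + 4) = 1/(-1) = -1)
(o(v(5)) - 149)² = (-1 - 149)² = (-150)² = 22500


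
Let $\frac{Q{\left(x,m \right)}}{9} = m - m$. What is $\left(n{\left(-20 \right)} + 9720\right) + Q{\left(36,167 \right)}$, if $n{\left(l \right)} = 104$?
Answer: $9824$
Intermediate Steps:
$Q{\left(x,m \right)} = 0$ ($Q{\left(x,m \right)} = 9 \left(m - m\right) = 9 \cdot 0 = 0$)
$\left(n{\left(-20 \right)} + 9720\right) + Q{\left(36,167 \right)} = \left(104 + 9720\right) + 0 = 9824 + 0 = 9824$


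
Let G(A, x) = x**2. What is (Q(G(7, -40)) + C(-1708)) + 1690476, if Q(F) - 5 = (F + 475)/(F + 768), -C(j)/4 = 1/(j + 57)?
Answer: 6609053857505/3909568 ≈ 1.6905e+6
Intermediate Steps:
C(j) = -4/(57 + j) (C(j) = -4/(j + 57) = -4/(57 + j))
Q(F) = 5 + (475 + F)/(768 + F) (Q(F) = 5 + (F + 475)/(F + 768) = 5 + (475 + F)/(768 + F))
(Q(G(7, -40)) + C(-1708)) + 1690476 = ((4315 + 6*(-40)**2)/(768 + (-40)**2) - 4/(57 - 1708)) + 1690476 = ((4315 + 6*1600)/(768 + 1600) - 4/(-1651)) + 1690476 = ((4315 + 9600)/2368 - 4*(-1/1651)) + 1690476 = ((1/2368)*13915 + 4/1651) + 1690476 = (13915/2368 + 4/1651) + 1690476 = 22983137/3909568 + 1690476 = 6609053857505/3909568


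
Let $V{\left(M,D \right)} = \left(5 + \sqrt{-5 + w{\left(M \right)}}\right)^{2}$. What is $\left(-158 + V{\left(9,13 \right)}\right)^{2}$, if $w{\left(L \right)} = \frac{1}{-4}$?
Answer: $\frac{297409}{16} - \frac{2765 i \sqrt{21}}{2} \approx 18588.0 - 6335.4 i$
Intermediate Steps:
$w{\left(L \right)} = - \frac{1}{4}$
$V{\left(M,D \right)} = \left(5 + \frac{i \sqrt{21}}{2}\right)^{2}$ ($V{\left(M,D \right)} = \left(5 + \sqrt{-5 - \frac{1}{4}}\right)^{2} = \left(5 + \sqrt{- \frac{21}{4}}\right)^{2} = \left(5 + \frac{i \sqrt{21}}{2}\right)^{2}$)
$\left(-158 + V{\left(9,13 \right)}\right)^{2} = \left(-158 + \frac{\left(10 + i \sqrt{21}\right)^{2}}{4}\right)^{2}$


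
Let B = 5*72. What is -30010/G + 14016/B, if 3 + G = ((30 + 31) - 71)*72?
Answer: 290794/3615 ≈ 80.441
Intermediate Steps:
B = 360
G = -723 (G = -3 + ((30 + 31) - 71)*72 = -3 + (61 - 71)*72 = -3 - 10*72 = -3 - 720 = -723)
-30010/G + 14016/B = -30010/(-723) + 14016/360 = -30010*(-1/723) + 14016*(1/360) = 30010/723 + 584/15 = 290794/3615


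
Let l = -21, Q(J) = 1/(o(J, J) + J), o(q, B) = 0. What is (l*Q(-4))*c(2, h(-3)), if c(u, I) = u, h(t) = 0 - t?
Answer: 21/2 ≈ 10.500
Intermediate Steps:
h(t) = -t
Q(J) = 1/J (Q(J) = 1/(0 + J) = 1/J)
(l*Q(-4))*c(2, h(-3)) = -21/(-4)*2 = -21*(-1/4)*2 = (21/4)*2 = 21/2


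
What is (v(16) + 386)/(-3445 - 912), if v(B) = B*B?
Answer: -642/4357 ≈ -0.14735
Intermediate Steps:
v(B) = B²
(v(16) + 386)/(-3445 - 912) = (16² + 386)/(-3445 - 912) = (256 + 386)/(-4357) = 642*(-1/4357) = -642/4357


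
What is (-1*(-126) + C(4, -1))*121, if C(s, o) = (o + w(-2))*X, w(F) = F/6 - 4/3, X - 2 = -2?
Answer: 15246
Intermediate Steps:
X = 0 (X = 2 - 2 = 0)
w(F) = -4/3 + F/6 (w(F) = F*(⅙) - 4*⅓ = F/6 - 4/3 = -4/3 + F/6)
C(s, o) = 0 (C(s, o) = (o + (-4/3 + (⅙)*(-2)))*0 = (o + (-4/3 - ⅓))*0 = (o - 5/3)*0 = (-5/3 + o)*0 = 0)
(-1*(-126) + C(4, -1))*121 = (-1*(-126) + 0)*121 = (126 + 0)*121 = 126*121 = 15246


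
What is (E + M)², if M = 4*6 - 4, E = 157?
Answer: 31329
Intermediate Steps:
M = 20 (M = 24 - 4 = 20)
(E + M)² = (157 + 20)² = 177² = 31329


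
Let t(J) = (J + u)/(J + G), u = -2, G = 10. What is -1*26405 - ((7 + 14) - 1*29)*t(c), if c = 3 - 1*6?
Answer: -184875/7 ≈ -26411.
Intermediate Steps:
c = -3 (c = 3 - 6 = -3)
t(J) = (-2 + J)/(10 + J) (t(J) = (J - 2)/(J + 10) = (-2 + J)/(10 + J))
-1*26405 - ((7 + 14) - 1*29)*t(c) = -1*26405 - ((7 + 14) - 1*29)*(-2 - 3)/(10 - 3) = -26405 - (21 - 29)*-5/7 = -26405 - (-8)*(1/7)*(-5) = -26405 - (-8)*(-5)/7 = -26405 - 1*40/7 = -26405 - 40/7 = -184875/7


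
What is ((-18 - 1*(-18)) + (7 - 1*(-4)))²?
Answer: 121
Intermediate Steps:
((-18 - 1*(-18)) + (7 - 1*(-4)))² = ((-18 + 18) + (7 + 4))² = (0 + 11)² = 11² = 121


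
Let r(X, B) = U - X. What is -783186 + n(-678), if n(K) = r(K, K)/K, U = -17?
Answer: -531000769/678 ≈ -7.8319e+5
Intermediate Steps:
r(X, B) = -17 - X
n(K) = (-17 - K)/K
-783186 + n(-678) = -783186 + (-17 - 1*(-678))/(-678) = -783186 - (-17 + 678)/678 = -783186 - 1/678*661 = -783186 - 661/678 = -531000769/678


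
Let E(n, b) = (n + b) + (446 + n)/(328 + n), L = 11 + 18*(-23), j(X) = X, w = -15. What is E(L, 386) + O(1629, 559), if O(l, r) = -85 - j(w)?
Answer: -6568/75 ≈ -87.573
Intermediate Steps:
O(l, r) = -70 (O(l, r) = -85 - 1*(-15) = -85 + 15 = -70)
L = -403 (L = 11 - 414 = -403)
E(n, b) = b + n + (446 + n)/(328 + n) (E(n, b) = (b + n) + (446 + n)/(328 + n) = b + n + (446 + n)/(328 + n))
E(L, 386) + O(1629, 559) = (446 + (-403)² + 328*386 + 329*(-403) + 386*(-403))/(328 - 403) - 70 = (446 + 162409 + 126608 - 132587 - 155558)/(-75) - 70 = -1/75*1318 - 70 = -1318/75 - 70 = -6568/75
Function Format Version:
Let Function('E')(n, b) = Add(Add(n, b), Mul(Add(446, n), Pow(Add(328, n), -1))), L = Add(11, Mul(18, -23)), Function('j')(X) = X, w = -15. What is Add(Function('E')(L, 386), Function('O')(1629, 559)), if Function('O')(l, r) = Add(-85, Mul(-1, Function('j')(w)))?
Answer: Rational(-6568, 75) ≈ -87.573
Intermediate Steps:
Function('O')(l, r) = -70 (Function('O')(l, r) = Add(-85, Mul(-1, -15)) = Add(-85, 15) = -70)
L = -403 (L = Add(11, -414) = -403)
Function('E')(n, b) = Add(b, n, Mul(Pow(Add(328, n), -1), Add(446, n))) (Function('E')(n, b) = Add(Add(b, n), Mul(Pow(Add(328, n), -1), Add(446, n))) = Add(b, n, Mul(Pow(Add(328, n), -1), Add(446, n))))
Add(Function('E')(L, 386), Function('O')(1629, 559)) = Add(Mul(Pow(Add(328, -403), -1), Add(446, Pow(-403, 2), Mul(328, 386), Mul(329, -403), Mul(386, -403))), -70) = Add(Mul(Pow(-75, -1), Add(446, 162409, 126608, -132587, -155558)), -70) = Add(Mul(Rational(-1, 75), 1318), -70) = Add(Rational(-1318, 75), -70) = Rational(-6568, 75)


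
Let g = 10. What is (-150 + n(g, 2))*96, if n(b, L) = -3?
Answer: -14688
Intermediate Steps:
(-150 + n(g, 2))*96 = (-150 - 3)*96 = -153*96 = -14688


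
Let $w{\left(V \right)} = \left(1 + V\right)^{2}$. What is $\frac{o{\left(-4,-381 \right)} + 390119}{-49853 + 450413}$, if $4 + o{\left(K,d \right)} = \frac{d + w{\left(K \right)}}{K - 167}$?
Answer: $\frac{22236679}{22831920} \approx 0.97393$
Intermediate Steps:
$o{\left(K,d \right)} = -4 + \frac{d + \left(1 + K\right)^{2}}{-167 + K}$ ($o{\left(K,d \right)} = -4 + \frac{d + \left(1 + K\right)^{2}}{K - 167} = -4 + \frac{d + \left(1 + K\right)^{2}}{-167 + K}$)
$\frac{o{\left(-4,-381 \right)} + 390119}{-49853 + 450413} = \frac{\frac{669 - 381 + \left(-4\right)^{2} - -8}{-167 - 4} + 390119}{-49853 + 450413} = \frac{\frac{669 - 381 + 16 + 8}{-171} + 390119}{400560} = \left(\left(- \frac{1}{171}\right) 312 + 390119\right) \frac{1}{400560} = \left(- \frac{104}{57} + 390119\right) \frac{1}{400560} = \frac{22236679}{57} \cdot \frac{1}{400560} = \frac{22236679}{22831920}$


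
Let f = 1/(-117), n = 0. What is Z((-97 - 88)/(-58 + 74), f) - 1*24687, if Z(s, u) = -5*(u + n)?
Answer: -2888374/117 ≈ -24687.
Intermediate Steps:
f = -1/117 ≈ -0.0085470
Z(s, u) = -5*u (Z(s, u) = -5*(u + 0) = -5*u)
Z((-97 - 88)/(-58 + 74), f) - 1*24687 = -5*(-1/117) - 1*24687 = 5/117 - 24687 = -2888374/117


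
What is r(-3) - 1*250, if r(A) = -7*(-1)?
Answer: -243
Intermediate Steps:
r(A) = 7
r(-3) - 1*250 = 7 - 1*250 = 7 - 250 = -243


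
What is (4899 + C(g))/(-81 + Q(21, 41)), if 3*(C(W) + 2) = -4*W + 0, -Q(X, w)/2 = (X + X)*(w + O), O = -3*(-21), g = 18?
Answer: -4873/8817 ≈ -0.55268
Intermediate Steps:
O = 63
Q(X, w) = -4*X*(63 + w) (Q(X, w) = -2*(X + X)*(w + 63) = -2*2*X*(63 + w) = -4*X*(63 + w))
C(W) = -2 - 4*W/3 (C(W) = -2 + (-4*W + 0)/3 = -2 + (-4*W)/3 = -2 - 4*W/3)
(4899 + C(g))/(-81 + Q(21, 41)) = (4899 + (-2 - 4/3*18))/(-81 - 4*21*(63 + 41)) = (4899 + (-2 - 24))/(-81 - 4*21*104) = (4899 - 26)/(-81 - 8736) = 4873/(-8817) = 4873*(-1/8817) = -4873/8817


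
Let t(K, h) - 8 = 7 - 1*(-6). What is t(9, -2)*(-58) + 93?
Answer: -1125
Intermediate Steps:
t(K, h) = 21 (t(K, h) = 8 + (7 - 1*(-6)) = 8 + (7 + 6) = 8 + 13 = 21)
t(9, -2)*(-58) + 93 = 21*(-58) + 93 = -1218 + 93 = -1125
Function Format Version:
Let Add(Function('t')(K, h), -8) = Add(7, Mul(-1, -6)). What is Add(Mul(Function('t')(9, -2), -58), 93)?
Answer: -1125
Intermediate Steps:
Function('t')(K, h) = 21 (Function('t')(K, h) = Add(8, Add(7, Mul(-1, -6))) = Add(8, Add(7, 6)) = Add(8, 13) = 21)
Add(Mul(Function('t')(9, -2), -58), 93) = Add(Mul(21, -58), 93) = Add(-1218, 93) = -1125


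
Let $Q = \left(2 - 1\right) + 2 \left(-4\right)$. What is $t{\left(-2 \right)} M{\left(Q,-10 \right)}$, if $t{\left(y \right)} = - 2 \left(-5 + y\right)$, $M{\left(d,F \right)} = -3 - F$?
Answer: $98$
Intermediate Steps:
$Q = -7$ ($Q = 1 - 8 = -7$)
$t{\left(y \right)} = 10 - 2 y$
$t{\left(-2 \right)} M{\left(Q,-10 \right)} = \left(10 - -4\right) \left(-3 - -10\right) = \left(10 + 4\right) \left(-3 + 10\right) = 14 \cdot 7 = 98$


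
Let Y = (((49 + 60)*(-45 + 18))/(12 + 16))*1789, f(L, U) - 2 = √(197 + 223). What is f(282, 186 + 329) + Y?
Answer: -5264971/28 + 2*√105 ≈ -1.8801e+5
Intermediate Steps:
f(L, U) = 2 + 2*√105 (f(L, U) = 2 + √(197 + 223) = 2 + √420 = 2 + 2*√105)
Y = -5265027/28 (Y = ((109*(-27))/28)*1789 = -2943*1/28*1789 = -2943/28*1789 = -5265027/28 ≈ -1.8804e+5)
f(282, 186 + 329) + Y = (2 + 2*√105) - 5265027/28 = -5264971/28 + 2*√105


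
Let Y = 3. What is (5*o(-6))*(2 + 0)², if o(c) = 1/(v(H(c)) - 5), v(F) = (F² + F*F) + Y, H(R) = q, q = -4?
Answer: ⅔ ≈ 0.66667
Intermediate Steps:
H(R) = -4
v(F) = 3 + 2*F² (v(F) = (F² + F*F) + 3 = (F² + F²) + 3 = 2*F² + 3 = 3 + 2*F²)
o(c) = 1/30 (o(c) = 1/((3 + 2*(-4)²) - 5) = 1/((3 + 2*16) - 5) = 1/((3 + 32) - 5) = 1/(35 - 5) = 1/30)
(5*o(-6))*(2 + 0)² = (5*(1/30))*(2 + 0)² = (⅙)*2² = (⅙)*4 = ⅔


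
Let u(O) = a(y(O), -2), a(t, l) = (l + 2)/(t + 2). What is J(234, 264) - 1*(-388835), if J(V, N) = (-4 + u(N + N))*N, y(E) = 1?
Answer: 387779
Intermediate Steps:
a(t, l) = (2 + l)/(2 + t)
u(O) = 0 (u(O) = (2 - 2)/(2 + 1) = 0/3 = (⅓)*0 = 0)
J(V, N) = -4*N (J(V, N) = (-4 + 0)*N = -4*N)
J(234, 264) - 1*(-388835) = -4*264 - 1*(-388835) = -1056 + 388835 = 387779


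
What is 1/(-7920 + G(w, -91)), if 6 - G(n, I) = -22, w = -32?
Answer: -1/7892 ≈ -0.00012671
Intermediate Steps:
G(n, I) = 28 (G(n, I) = 6 - 1*(-22) = 6 + 22 = 28)
1/(-7920 + G(w, -91)) = 1/(-7920 + 28) = 1/(-7892) = -1/7892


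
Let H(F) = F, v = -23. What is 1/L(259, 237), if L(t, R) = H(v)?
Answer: -1/23 ≈ -0.043478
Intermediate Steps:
L(t, R) = -23
1/L(259, 237) = 1/(-23) = -1/23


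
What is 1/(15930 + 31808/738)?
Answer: 369/5894074 ≈ 6.2605e-5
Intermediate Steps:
1/(15930 + 31808/738) = 1/(15930 + 31808*(1/738)) = 1/(15930 + 15904/369) = 1/(5894074/369) = 369/5894074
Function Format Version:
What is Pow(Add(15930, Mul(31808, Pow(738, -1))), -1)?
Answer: Rational(369, 5894074) ≈ 6.2605e-5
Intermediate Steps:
Pow(Add(15930, Mul(31808, Pow(738, -1))), -1) = Pow(Add(15930, Mul(31808, Rational(1, 738))), -1) = Pow(Add(15930, Rational(15904, 369)), -1) = Pow(Rational(5894074, 369), -1) = Rational(369, 5894074)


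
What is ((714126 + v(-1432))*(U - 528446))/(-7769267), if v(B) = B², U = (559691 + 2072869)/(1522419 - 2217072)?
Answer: 338303317871173500/1798981543117 ≈ 1.8805e+5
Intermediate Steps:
U = -877520/231551 (U = 2632560/(-694653) = 2632560*(-1/694653) = -877520/231551 ≈ -3.7897)
((714126 + v(-1432))*(U - 528446))/(-7769267) = ((714126 + (-1432)²)*(-877520/231551 - 528446))/(-7769267) = ((714126 + 2050624)*(-122363077266/231551))*(-1/7769267) = (2764750*(-122363077266/231551))*(-1/7769267) = -338303317871173500/231551*(-1/7769267) = 338303317871173500/1798981543117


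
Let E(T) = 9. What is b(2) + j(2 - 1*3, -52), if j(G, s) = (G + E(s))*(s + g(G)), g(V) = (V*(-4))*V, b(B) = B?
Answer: -446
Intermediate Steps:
g(V) = -4*V² (g(V) = (-4*V)*V = -4*V²)
j(G, s) = (9 + G)*(s - 4*G²) (j(G, s) = (G + 9)*(s - 4*G²) = (9 + G)*(s - 4*G²))
b(2) + j(2 - 1*3, -52) = 2 + (-36*(2 - 1*3)² - 4*(2 - 1*3)³ + 9*(-52) + (2 - 1*3)*(-52)) = 2 + (-36*(2 - 3)² - 4*(2 - 3)³ - 468 + (2 - 3)*(-52)) = 2 + (-36*(-1)² - 4*(-1)³ - 468 - 1*(-52)) = 2 + (-36*1 - 4*(-1) - 468 + 52) = 2 + (-36 + 4 - 468 + 52) = 2 - 448 = -446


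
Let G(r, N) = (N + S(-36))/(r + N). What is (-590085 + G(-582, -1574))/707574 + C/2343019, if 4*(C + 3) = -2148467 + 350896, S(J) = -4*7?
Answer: -43647690600935/42551722698254 ≈ -1.0258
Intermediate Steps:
S(J) = -28
G(r, N) = (-28 + N)/(N + r) (G(r, N) = (N - 28)/(r + N) = (-28 + N)/(N + r))
C = -1797583/4 (C = -3 + (-2148467 + 350896)/4 = -3 + (1/4)*(-1797571) = -3 - 1797571/4 = -1797583/4 ≈ -4.4940e+5)
(-590085 + G(-582, -1574))/707574 + C/2343019 = (-590085 + (-28 - 1574)/(-1574 - 582))/707574 - 1797583/4/2343019 = (-590085 - 1602/(-2156))*(1/707574) - 1797583/4*1/2343019 = (-590085 - 1/2156*(-1602))*(1/707574) - 1797583/9372076 = (-590085 + 801/1078)*(1/707574) - 1797583/9372076 = -636110829/1078*1/707574 - 1797583/9372076 = -212036943/254254924 - 1797583/9372076 = -43647690600935/42551722698254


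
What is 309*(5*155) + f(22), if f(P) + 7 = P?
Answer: 239490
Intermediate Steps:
f(P) = -7 + P
309*(5*155) + f(22) = 309*(5*155) + (-7 + 22) = 309*775 + 15 = 239475 + 15 = 239490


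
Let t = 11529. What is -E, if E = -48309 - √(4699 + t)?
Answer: 48309 + 2*√4057 ≈ 48436.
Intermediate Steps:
E = -48309 - 2*√4057 (E = -48309 - √(4699 + 11529) = -48309 - √16228 = -48309 - 2*√4057 ≈ -48436.)
-E = -(-48309 - 2*√4057) = 48309 + 2*√4057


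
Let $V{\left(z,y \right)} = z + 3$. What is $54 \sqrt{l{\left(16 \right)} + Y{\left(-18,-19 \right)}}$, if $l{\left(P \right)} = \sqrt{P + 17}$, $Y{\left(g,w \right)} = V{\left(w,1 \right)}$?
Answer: $54 \sqrt{-16 + \sqrt{33}} \approx 172.93 i$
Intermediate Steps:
$V{\left(z,y \right)} = 3 + z$
$Y{\left(g,w \right)} = 3 + w$
$l{\left(P \right)} = \sqrt{17 + P}$
$54 \sqrt{l{\left(16 \right)} + Y{\left(-18,-19 \right)}} = 54 \sqrt{\sqrt{17 + 16} + \left(3 - 19\right)} = 54 \sqrt{\sqrt{33} - 16} = 54 \sqrt{-16 + \sqrt{33}}$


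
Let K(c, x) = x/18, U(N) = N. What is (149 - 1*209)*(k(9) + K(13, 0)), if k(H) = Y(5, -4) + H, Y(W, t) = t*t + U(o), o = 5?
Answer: -1800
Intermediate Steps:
K(c, x) = x/18 (K(c, x) = x*(1/18) = x/18)
Y(W, t) = 5 + t**2 (Y(W, t) = t*t + 5 = t**2 + 5 = 5 + t**2)
k(H) = 21 + H (k(H) = (5 + (-4)**2) + H = (5 + 16) + H = 21 + H)
(149 - 1*209)*(k(9) + K(13, 0)) = (149 - 1*209)*((21 + 9) + (1/18)*0) = (149 - 209)*(30 + 0) = -60*30 = -1800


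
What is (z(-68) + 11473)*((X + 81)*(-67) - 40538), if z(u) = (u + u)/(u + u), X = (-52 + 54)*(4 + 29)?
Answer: -578140438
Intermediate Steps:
X = 66 (X = 2*33 = 66)
z(u) = 1 (z(u) = (2*u)/((2*u)) = (2*u)*(1/(2*u)) = 1)
(z(-68) + 11473)*((X + 81)*(-67) - 40538) = (1 + 11473)*((66 + 81)*(-67) - 40538) = 11474*(147*(-67) - 40538) = 11474*(-9849 - 40538) = 11474*(-50387) = -578140438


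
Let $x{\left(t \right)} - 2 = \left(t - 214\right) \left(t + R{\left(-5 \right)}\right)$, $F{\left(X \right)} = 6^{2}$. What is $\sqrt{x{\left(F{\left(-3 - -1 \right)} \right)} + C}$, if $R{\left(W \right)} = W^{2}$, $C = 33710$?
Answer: $\sqrt{22854} \approx 151.18$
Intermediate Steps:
$F{\left(X \right)} = 36$
$x{\left(t \right)} = 2 + \left(-214 + t\right) \left(25 + t\right)$ ($x{\left(t \right)} = 2 + \left(t - 214\right) \left(t + \left(-5\right)^{2}\right) = 2 + \left(-214 + t\right) \left(t + 25\right) = 2 + \left(-214 + t\right) \left(25 + t\right)$)
$\sqrt{x{\left(F{\left(-3 - -1 \right)} \right)} + C} = \sqrt{\left(-5348 + 36^{2} - 6804\right) + 33710} = \sqrt{\left(-5348 + 1296 - 6804\right) + 33710} = \sqrt{-10856 + 33710} = \sqrt{22854}$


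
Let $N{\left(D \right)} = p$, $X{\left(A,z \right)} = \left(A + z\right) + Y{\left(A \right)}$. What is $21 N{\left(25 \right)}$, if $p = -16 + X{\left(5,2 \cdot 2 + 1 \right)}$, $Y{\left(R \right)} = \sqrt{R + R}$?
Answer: $-126 + 21 \sqrt{10} \approx -59.592$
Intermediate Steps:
$Y{\left(R \right)} = \sqrt{2} \sqrt{R}$ ($Y{\left(R \right)} = \sqrt{2 R} = \sqrt{2} \sqrt{R}$)
$X{\left(A,z \right)} = A + z + \sqrt{2} \sqrt{A}$ ($X{\left(A,z \right)} = \left(A + z\right) + \sqrt{2} \sqrt{A} = A + z + \sqrt{2} \sqrt{A}$)
$p = -6 + \sqrt{10}$ ($p = -16 + \left(5 + \left(2 \cdot 2 + 1\right) + \sqrt{2} \sqrt{5}\right) = -16 + \left(5 + \left(4 + 1\right) + \sqrt{10}\right) = -16 + \left(5 + 5 + \sqrt{10}\right) = -16 + \left(10 + \sqrt{10}\right) = -6 + \sqrt{10} \approx -2.8377$)
$N{\left(D \right)} = -6 + \sqrt{10}$
$21 N{\left(25 \right)} = 21 \left(-6 + \sqrt{10}\right) = -126 + 21 \sqrt{10}$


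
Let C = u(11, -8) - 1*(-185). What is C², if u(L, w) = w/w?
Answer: 34596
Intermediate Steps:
u(L, w) = 1
C = 186 (C = 1 - 1*(-185) = 1 + 185 = 186)
C² = 186² = 34596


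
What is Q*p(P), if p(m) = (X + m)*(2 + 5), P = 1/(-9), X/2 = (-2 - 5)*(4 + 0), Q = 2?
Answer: -7070/9 ≈ -785.56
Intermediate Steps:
X = -56 (X = 2*((-2 - 5)*(4 + 0)) = 2*(-7*4) = 2*(-28) = -56)
P = -⅑ ≈ -0.11111
p(m) = -392 + 7*m (p(m) = (-56 + m)*(2 + 5) = (-56 + m)*7 = -392 + 7*m)
Q*p(P) = 2*(-392 + 7*(-⅑)) = 2*(-392 - 7/9) = 2*(-3535/9) = -7070/9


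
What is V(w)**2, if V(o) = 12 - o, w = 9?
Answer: 9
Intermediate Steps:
V(w)**2 = (12 - 1*9)**2 = (12 - 9)**2 = 3**2 = 9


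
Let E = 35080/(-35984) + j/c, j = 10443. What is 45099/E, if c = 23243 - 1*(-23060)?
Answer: -9392809048506/156066041 ≈ -60185.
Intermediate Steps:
c = 46303 (c = 23243 + 23060 = 46303)
E = -156066041/208270894 (E = 35080/(-35984) + 10443/46303 = 35080*(-1/35984) + 10443*(1/46303) = -4385/4498 + 10443/46303 = -156066041/208270894 ≈ -0.74934)
45099/E = 45099/(-156066041/208270894) = 45099*(-208270894/156066041) = -9392809048506/156066041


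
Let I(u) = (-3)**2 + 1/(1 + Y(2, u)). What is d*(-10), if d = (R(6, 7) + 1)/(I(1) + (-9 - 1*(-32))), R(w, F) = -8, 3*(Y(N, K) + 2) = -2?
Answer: 350/157 ≈ 2.2293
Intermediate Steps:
Y(N, K) = -8/3 (Y(N, K) = -2 + (1/3)*(-2) = -2 - 2/3 = -8/3)
I(u) = 42/5 (I(u) = (-3)**2 + 1/(1 - 8/3) = 9 + 1/(-5/3) = 9 - 3/5 = 42/5)
d = -35/157 (d = (-8 + 1)/(42/5 + (-9 - 1*(-32))) = -7/(42/5 + (-9 + 32)) = -7/(42/5 + 23) = -7/157/5 = -7*5/157 = -35/157 ≈ -0.22293)
d*(-10) = -35/157*(-10) = 350/157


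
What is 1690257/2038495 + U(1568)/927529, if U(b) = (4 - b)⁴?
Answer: 12197103280452994873/1890763228855 ≈ 6.4509e+6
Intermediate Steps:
1690257/2038495 + U(1568)/927529 = 1690257/2038495 + (-4 + 1568)⁴/927529 = 1690257*(1/2038495) + 1564⁴*(1/927529) = 1690257/2038495 + 5983385641216*(1/927529) = 1690257/2038495 + 5983385641216/927529 = 12197103280452994873/1890763228855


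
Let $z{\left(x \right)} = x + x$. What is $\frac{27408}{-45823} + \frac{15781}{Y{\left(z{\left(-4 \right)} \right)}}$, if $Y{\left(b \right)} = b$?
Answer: $- \frac{723352027}{366584} \approx -1973.2$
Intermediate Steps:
$z{\left(x \right)} = 2 x$
$\frac{27408}{-45823} + \frac{15781}{Y{\left(z{\left(-4 \right)} \right)}} = \frac{27408}{-45823} + \frac{15781}{2 \left(-4\right)} = 27408 \left(- \frac{1}{45823}\right) + \frac{15781}{-8} = - \frac{27408}{45823} + 15781 \left(- \frac{1}{8}\right) = - \frac{27408}{45823} - \frac{15781}{8} = - \frac{723352027}{366584}$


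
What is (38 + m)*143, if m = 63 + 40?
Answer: 20163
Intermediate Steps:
m = 103
(38 + m)*143 = (38 + 103)*143 = 141*143 = 20163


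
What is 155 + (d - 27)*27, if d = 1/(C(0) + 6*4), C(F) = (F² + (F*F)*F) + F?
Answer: -4583/8 ≈ -572.88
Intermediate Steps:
C(F) = F + F² + F³ (C(F) = (F² + F²*F) + F = (F² + F³) + F = F + F² + F³)
d = 1/24 (d = 1/(0*(1 + 0 + 0²) + 6*4) = 1/(0*(1 + 0 + 0) + 24) = 1/(0*1 + 24) = 1/(0 + 24) = 1/24 ≈ 0.041667)
155 + (d - 27)*27 = 155 + (1/24 - 27)*27 = 155 - 647/24*27 = 155 - 5823/8 = -4583/8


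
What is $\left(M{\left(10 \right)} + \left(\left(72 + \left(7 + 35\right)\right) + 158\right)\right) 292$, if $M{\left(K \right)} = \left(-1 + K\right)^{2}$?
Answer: $103076$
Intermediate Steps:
$\left(M{\left(10 \right)} + \left(\left(72 + \left(7 + 35\right)\right) + 158\right)\right) 292 = \left(\left(-1 + 10\right)^{2} + \left(\left(72 + \left(7 + 35\right)\right) + 158\right)\right) 292 = \left(9^{2} + \left(\left(72 + 42\right) + 158\right)\right) 292 = \left(81 + \left(114 + 158\right)\right) 292 = \left(81 + 272\right) 292 = 353 \cdot 292 = 103076$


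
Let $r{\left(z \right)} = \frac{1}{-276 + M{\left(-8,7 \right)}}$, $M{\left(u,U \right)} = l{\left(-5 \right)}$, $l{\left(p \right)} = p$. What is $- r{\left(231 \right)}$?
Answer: $\frac{1}{281} \approx 0.0035587$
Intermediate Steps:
$M{\left(u,U \right)} = -5$
$r{\left(z \right)} = - \frac{1}{281}$ ($r{\left(z \right)} = \frac{1}{-276 - 5} = \frac{1}{-281} = - \frac{1}{281}$)
$- r{\left(231 \right)} = \left(-1\right) \left(- \frac{1}{281}\right) = \frac{1}{281}$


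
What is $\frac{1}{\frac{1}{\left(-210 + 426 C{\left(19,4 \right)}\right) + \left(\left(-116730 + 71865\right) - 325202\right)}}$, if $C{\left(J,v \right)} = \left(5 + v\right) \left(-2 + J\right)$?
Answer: $-305099$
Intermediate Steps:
$C{\left(J,v \right)} = \left(-2 + J\right) \left(5 + v\right)$
$\frac{1}{\frac{1}{\left(-210 + 426 C{\left(19,4 \right)}\right) + \left(\left(-116730 + 71865\right) - 325202\right)}} = \frac{1}{\frac{1}{\left(-210 + 426 \left(-10 - 8 + 5 \cdot 19 + 19 \cdot 4\right)\right) + \left(\left(-116730 + 71865\right) - 325202\right)}} = \frac{1}{\frac{1}{\left(-210 + 426 \left(-10 - 8 + 95 + 76\right)\right) - 370067}} = \frac{1}{\frac{1}{\left(-210 + 426 \cdot 153\right) - 370067}} = \frac{1}{\frac{1}{\left(-210 + 65178\right) - 370067}} = \frac{1}{\frac{1}{64968 - 370067}} = \frac{1}{\frac{1}{-305099}} = \frac{1}{- \frac{1}{305099}} = -305099$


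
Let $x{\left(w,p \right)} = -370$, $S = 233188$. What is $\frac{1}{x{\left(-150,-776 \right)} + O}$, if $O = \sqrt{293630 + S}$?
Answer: $\frac{185}{194959} + \frac{\sqrt{526818}}{389918} \approx 0.0028104$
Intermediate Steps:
$O = \sqrt{526818}$ ($O = \sqrt{293630 + 233188} = \sqrt{526818} \approx 725.82$)
$\frac{1}{x{\left(-150,-776 \right)} + O} = \frac{1}{-370 + \sqrt{526818}}$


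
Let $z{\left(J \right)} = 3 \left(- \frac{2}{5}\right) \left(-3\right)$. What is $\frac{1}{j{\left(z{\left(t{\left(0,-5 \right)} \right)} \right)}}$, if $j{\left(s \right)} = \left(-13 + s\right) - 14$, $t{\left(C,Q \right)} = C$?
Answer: $- \frac{5}{117} \approx -0.042735$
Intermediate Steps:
$z{\left(J \right)} = \frac{18}{5}$ ($z{\left(J \right)} = 3 \left(\left(-2\right) \frac{1}{5}\right) \left(-3\right) = 3 \left(- \frac{2}{5}\right) \left(-3\right) = \left(- \frac{6}{5}\right) \left(-3\right) = \frac{18}{5}$)
$j{\left(s \right)} = -27 + s$
$\frac{1}{j{\left(z{\left(t{\left(0,-5 \right)} \right)} \right)}} = \frac{1}{-27 + \frac{18}{5}} = \frac{1}{- \frac{117}{5}} = - \frac{5}{117}$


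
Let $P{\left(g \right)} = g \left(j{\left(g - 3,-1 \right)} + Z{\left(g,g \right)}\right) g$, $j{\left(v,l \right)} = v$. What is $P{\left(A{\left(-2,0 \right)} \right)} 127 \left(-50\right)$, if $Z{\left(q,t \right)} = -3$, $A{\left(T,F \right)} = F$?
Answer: $0$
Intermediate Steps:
$P{\left(g \right)} = g^{2} \left(-6 + g\right)$ ($P{\left(g \right)} = g \left(\left(g - 3\right) - 3\right) g = g \left(\left(-3 + g\right) - 3\right) g = g \left(-6 + g\right) g = g^{2} \left(-6 + g\right)$)
$P{\left(A{\left(-2,0 \right)} \right)} 127 \left(-50\right) = 0^{2} \left(-6 + 0\right) 127 \left(-50\right) = 0 \left(-6\right) 127 \left(-50\right) = 0 \cdot 127 \left(-50\right) = 0 \left(-50\right) = 0$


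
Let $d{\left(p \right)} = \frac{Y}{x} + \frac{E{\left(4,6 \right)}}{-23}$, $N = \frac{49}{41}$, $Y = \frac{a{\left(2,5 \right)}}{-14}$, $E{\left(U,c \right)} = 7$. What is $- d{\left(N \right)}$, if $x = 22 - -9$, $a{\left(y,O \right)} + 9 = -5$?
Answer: $\frac{194}{713} \approx 0.27209$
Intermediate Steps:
$a{\left(y,O \right)} = -14$ ($a{\left(y,O \right)} = -9 - 5 = -14$)
$x = 31$ ($x = 22 + 9 = 31$)
$Y = 1$ ($Y = - \frac{14}{-14} = \left(-14\right) \left(- \frac{1}{14}\right) = 1$)
$N = \frac{49}{41}$ ($N = 49 \cdot \frac{1}{41} = \frac{49}{41} \approx 1.1951$)
$d{\left(p \right)} = - \frac{194}{713}$ ($d{\left(p \right)} = 1 \cdot \frac{1}{31} + \frac{7}{-23} = 1 \cdot \frac{1}{31} + 7 \left(- \frac{1}{23}\right) = \frac{1}{31} - \frac{7}{23} = - \frac{194}{713}$)
$- d{\left(N \right)} = \left(-1\right) \left(- \frac{194}{713}\right) = \frac{194}{713}$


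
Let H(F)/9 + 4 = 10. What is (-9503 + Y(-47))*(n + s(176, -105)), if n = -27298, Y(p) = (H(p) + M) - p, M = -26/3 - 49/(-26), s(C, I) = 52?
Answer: 3332571785/13 ≈ 2.5635e+8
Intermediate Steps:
H(F) = 54 (H(F) = -36 + 9*10 = -36 + 90 = 54)
M = -529/78 (M = -26*1/3 - 49*(-1/26) = -26/3 + 49/26 = -529/78 ≈ -6.7821)
Y(p) = 3683/78 - p (Y(p) = (54 - 529/78) - p = 3683/78 - p)
(-9503 + Y(-47))*(n + s(176, -105)) = (-9503 + (3683/78 - 1*(-47)))*(-27298 + 52) = (-9503 + (3683/78 + 47))*(-27246) = (-9503 + 7349/78)*(-27246) = -733885/78*(-27246) = 3332571785/13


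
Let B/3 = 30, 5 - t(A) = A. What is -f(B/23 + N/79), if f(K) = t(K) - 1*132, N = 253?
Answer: 243688/1817 ≈ 134.12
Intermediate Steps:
t(A) = 5 - A
B = 90 (B = 3*30 = 90)
f(K) = -127 - K (f(K) = (5 - K) - 1*132 = (5 - K) - 132 = -127 - K)
-f(B/23 + N/79) = -(-127 - (90/23 + 253/79)) = -(-127 - 1*12929/1817) = -(-127 - 12929/1817) = -1*(-243688/1817) = 243688/1817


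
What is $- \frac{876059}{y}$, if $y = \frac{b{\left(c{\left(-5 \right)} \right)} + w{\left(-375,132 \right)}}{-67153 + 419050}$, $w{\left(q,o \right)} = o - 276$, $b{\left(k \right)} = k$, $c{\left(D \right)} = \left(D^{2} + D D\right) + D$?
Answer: $\frac{102760844641}{33} \approx 3.114 \cdot 10^{9}$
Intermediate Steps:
$c{\left(D \right)} = D + 2 D^{2}$ ($c{\left(D \right)} = \left(D^{2} + D^{2}\right) + D = 2 D^{2} + D = D + 2 D^{2}$)
$w{\left(q,o \right)} = -276 + o$
$y = - \frac{33}{117299}$ ($y = \frac{- 5 \left(1 + 2 \left(-5\right)\right) + \left(-276 + 132\right)}{-67153 + 419050} = \frac{- 5 \left(1 - 10\right) - 144}{351897} = \left(\left(-5\right) \left(-9\right) - 144\right) \frac{1}{351897} = \left(45 - 144\right) \frac{1}{351897} = \left(-99\right) \frac{1}{351897} = - \frac{33}{117299} \approx -0.00028133$)
$- \frac{876059}{y} = - \frac{876059}{- \frac{33}{117299}} = \left(-876059\right) \left(- \frac{117299}{33}\right) = \frac{102760844641}{33}$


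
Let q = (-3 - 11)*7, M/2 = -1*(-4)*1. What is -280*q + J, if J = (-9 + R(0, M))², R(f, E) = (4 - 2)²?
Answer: 27465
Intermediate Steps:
M = 8 (M = 2*(-1*(-4)*1) = 2*(4*1) = 2*4 = 8)
R(f, E) = 4 (R(f, E) = 2² = 4)
q = -98 (q = -14*7 = -98)
J = 25 (J = (-9 + 4)² = (-5)² = 25)
-280*q + J = -280*(-98) + 25 = 27440 + 25 = 27465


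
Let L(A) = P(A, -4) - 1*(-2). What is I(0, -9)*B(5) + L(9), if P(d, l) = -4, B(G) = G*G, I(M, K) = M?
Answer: -2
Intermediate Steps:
B(G) = G**2
L(A) = -2 (L(A) = -4 - 1*(-2) = -4 + 2 = -2)
I(0, -9)*B(5) + L(9) = 0*5**2 - 2 = 0*25 - 2 = 0 - 2 = -2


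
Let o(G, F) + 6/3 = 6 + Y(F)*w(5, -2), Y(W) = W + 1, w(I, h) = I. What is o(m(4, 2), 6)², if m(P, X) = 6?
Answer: 1521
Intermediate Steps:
Y(W) = 1 + W
o(G, F) = 9 + 5*F (o(G, F) = -2 + (6 + (1 + F)*5) = -2 + (6 + (5 + 5*F)) = -2 + (11 + 5*F) = 9 + 5*F)
o(m(4, 2), 6)² = (9 + 5*6)² = (9 + 30)² = 39² = 1521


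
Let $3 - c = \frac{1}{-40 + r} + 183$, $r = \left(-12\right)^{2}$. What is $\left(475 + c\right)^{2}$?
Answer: $\frac{941201041}{10816} \approx 87019.0$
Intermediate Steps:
$r = 144$
$c = - \frac{18721}{104}$ ($c = 3 - \left(\frac{1}{-40 + 144} + 183\right) = 3 - \left(\frac{1}{104} + 183\right) = 3 - \frac{19033}{104} = - \frac{18721}{104} \approx -180.01$)
$\left(475 + c\right)^{2} = \left(475 - \frac{18721}{104}\right)^{2} = \left(\frac{30679}{104}\right)^{2} = \frac{941201041}{10816}$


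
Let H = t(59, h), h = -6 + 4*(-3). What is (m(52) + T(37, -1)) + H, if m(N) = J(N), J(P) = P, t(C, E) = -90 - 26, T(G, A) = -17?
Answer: -81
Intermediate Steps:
h = -18 (h = -6 - 12 = -18)
t(C, E) = -116
m(N) = N
H = -116
(m(52) + T(37, -1)) + H = (52 - 17) - 116 = 35 - 116 = -81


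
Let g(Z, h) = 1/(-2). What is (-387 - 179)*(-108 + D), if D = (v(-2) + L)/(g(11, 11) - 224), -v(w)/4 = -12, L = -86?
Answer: 27403456/449 ≈ 61032.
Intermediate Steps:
v(w) = 48 (v(w) = -4*(-12) = 48)
g(Z, h) = -1/2
D = 76/449 (D = (48 - 86)/(-1/2 - 224) = -38/(-449/2) = -38*(-2/449) = 76/449 ≈ 0.16927)
(-387 - 179)*(-108 + D) = (-387 - 179)*(-108 + 76/449) = -566*(-48416/449) = 27403456/449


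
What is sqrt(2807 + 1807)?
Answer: sqrt(4614) ≈ 67.926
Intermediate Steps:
sqrt(2807 + 1807) = sqrt(4614)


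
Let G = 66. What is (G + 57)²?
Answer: 15129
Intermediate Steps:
(G + 57)² = (66 + 57)² = 123² = 15129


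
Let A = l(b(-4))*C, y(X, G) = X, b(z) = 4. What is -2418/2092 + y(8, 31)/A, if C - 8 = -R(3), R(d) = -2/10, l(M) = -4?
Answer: -60029/42886 ≈ -1.3997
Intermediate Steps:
R(d) = -⅕ (R(d) = -2*⅒ = -⅕)
C = 41/5 (C = 8 - 1*(-⅕) = 8 + ⅕ = 41/5 ≈ 8.2000)
A = -164/5 (A = -4*41/5 = -164/5 ≈ -32.800)
-2418/2092 + y(8, 31)/A = -2418/2092 + 8/(-164/5) = -2418*1/2092 + 8*(-5/164) = -1209/1046 - 10/41 = -60029/42886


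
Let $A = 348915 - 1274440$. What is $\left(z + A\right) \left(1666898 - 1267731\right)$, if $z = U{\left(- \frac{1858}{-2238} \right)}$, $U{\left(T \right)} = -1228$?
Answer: $-369929214751$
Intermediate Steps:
$z = -1228$
$A = -925525$ ($A = 348915 - 1274440 = -925525$)
$\left(z + A\right) \left(1666898 - 1267731\right) = \left(-1228 - 925525\right) \left(1666898 - 1267731\right) = \left(-926753\right) 399167 = -369929214751$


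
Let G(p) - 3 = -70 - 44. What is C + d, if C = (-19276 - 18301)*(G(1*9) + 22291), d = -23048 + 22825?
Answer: -833458083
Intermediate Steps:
d = -223
G(p) = -111 (G(p) = 3 + (-70 - 44) = 3 - 114 = -111)
C = -833457860 (C = (-19276 - 18301)*(-111 + 22291) = -37577*22180 = -833457860)
C + d = -833457860 - 223 = -833458083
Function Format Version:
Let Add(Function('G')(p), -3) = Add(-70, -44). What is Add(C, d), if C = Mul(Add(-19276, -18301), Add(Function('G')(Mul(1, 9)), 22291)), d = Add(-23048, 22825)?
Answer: -833458083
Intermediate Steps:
d = -223
Function('G')(p) = -111 (Function('G')(p) = Add(3, Add(-70, -44)) = Add(3, -114) = -111)
C = -833457860 (C = Mul(Add(-19276, -18301), Add(-111, 22291)) = Mul(-37577, 22180) = -833457860)
Add(C, d) = Add(-833457860, -223) = -833458083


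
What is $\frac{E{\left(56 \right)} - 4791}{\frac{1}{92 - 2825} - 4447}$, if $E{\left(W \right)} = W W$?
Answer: $\frac{4523115}{12153652} \approx 0.37216$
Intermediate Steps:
$E{\left(W \right)} = W^{2}$
$\frac{E{\left(56 \right)} - 4791}{\frac{1}{92 - 2825} - 4447} = \frac{56^{2} - 4791}{\frac{1}{92 - 2825} - 4447} = \frac{3136 - 4791}{\frac{1}{-2733} - 4447} = - \frac{1655}{- \frac{1}{2733} - 4447} = - \frac{1655}{- \frac{12153652}{2733}} = \left(-1655\right) \left(- \frac{2733}{12153652}\right) = \frac{4523115}{12153652}$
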